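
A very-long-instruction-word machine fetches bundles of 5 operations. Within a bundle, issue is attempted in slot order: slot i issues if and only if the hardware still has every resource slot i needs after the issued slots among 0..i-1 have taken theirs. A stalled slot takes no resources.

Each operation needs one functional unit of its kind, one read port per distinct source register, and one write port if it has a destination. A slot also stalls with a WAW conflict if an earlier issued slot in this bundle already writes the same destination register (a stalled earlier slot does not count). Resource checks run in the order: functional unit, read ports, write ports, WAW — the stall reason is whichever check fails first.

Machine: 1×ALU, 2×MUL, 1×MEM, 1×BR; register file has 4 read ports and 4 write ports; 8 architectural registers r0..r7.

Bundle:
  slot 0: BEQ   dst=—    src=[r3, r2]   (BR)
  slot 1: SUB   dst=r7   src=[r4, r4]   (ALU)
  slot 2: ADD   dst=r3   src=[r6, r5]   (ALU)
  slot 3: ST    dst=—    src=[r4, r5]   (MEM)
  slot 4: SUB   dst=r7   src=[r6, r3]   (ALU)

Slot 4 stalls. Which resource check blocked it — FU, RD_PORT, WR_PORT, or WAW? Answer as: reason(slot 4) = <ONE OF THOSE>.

reason(slot 4) = FU

(0) want 1×BR +2rd +0wr — yes → AL1|MU2|ME1|BR0|rd2|wr4
(1) want 1×ALU +1rd +1wr — yes → AL0|MU2|ME1|BR0|rd1|wr3
(2) want 1×ALU +2rd +1wr — FU → AL0|MU2|ME1|BR0|rd1|wr3
(3) want 1×MEM +2rd +0wr — RD_PORT → AL0|MU2|ME1|BR0|rd1|wr3
(4) want 1×ALU +2rd +1wr — FU → AL0|MU2|ME1|BR0|rd1|wr3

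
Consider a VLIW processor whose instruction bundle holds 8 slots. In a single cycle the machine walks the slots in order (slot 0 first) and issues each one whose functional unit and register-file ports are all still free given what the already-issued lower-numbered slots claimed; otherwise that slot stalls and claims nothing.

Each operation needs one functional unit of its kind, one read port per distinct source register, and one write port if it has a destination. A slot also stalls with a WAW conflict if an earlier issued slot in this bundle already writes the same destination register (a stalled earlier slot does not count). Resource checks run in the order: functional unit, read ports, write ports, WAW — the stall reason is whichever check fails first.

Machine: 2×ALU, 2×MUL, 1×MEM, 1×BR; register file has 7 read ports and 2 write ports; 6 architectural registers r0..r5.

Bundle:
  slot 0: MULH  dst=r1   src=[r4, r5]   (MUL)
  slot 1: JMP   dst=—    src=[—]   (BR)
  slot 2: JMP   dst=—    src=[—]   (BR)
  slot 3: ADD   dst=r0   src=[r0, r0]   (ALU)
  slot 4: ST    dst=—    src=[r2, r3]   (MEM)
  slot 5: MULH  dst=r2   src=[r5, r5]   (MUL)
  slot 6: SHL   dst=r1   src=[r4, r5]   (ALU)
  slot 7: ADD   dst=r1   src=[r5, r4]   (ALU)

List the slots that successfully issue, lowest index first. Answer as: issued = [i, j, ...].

issued = [0, 1, 3, 4]

[0] MUL needs rd=2 wr=1: ok; after: ALU=2 MUL=1 MEM=1 BR=1, R=5, W=1
[1] BR needs rd=0 wr=0: ok; after: ALU=2 MUL=1 MEM=1 BR=0, R=5, W=1
[2] BR needs rd=0 wr=0: FU; after: ALU=2 MUL=1 MEM=1 BR=0, R=5, W=1
[3] ALU needs rd=1 wr=1: ok; after: ALU=1 MUL=1 MEM=1 BR=0, R=4, W=0
[4] MEM needs rd=2 wr=0: ok; after: ALU=1 MUL=1 MEM=0 BR=0, R=2, W=0
[5] MUL needs rd=1 wr=1: WR_PORT; after: ALU=1 MUL=1 MEM=0 BR=0, R=2, W=0
[6] ALU needs rd=2 wr=1: WR_PORT; after: ALU=1 MUL=1 MEM=0 BR=0, R=2, W=0
[7] ALU needs rd=2 wr=1: WR_PORT; after: ALU=1 MUL=1 MEM=0 BR=0, R=2, W=0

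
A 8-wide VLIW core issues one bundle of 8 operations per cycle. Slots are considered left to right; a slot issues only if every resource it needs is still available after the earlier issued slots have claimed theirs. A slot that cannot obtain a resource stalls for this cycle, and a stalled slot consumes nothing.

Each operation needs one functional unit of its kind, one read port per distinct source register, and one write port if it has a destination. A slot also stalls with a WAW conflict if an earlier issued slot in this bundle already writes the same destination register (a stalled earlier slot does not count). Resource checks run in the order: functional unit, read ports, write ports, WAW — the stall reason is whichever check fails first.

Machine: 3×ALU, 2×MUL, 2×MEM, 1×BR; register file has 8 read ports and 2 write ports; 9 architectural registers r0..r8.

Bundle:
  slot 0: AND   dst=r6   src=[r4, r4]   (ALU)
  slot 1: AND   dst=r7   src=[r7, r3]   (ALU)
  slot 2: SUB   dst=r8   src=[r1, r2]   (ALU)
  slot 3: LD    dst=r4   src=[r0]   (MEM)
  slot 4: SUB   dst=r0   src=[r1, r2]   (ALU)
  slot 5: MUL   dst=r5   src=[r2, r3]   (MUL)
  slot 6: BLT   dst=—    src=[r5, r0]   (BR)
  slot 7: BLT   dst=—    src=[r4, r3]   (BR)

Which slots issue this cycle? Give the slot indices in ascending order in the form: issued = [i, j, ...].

issued = [0, 1, 6]

slot 0 (ALU): ISSUE — free A2,Mu2,Ld2,B1 rp7 wp1
slot 1 (ALU): ISSUE — free A1,Mu2,Ld2,B1 rp5 wp0
slot 2 (ALU): stall WR_PORT — free A1,Mu2,Ld2,B1 rp5 wp0
slot 3 (MEM): stall WR_PORT — free A1,Mu2,Ld2,B1 rp5 wp0
slot 4 (ALU): stall WR_PORT — free A1,Mu2,Ld2,B1 rp5 wp0
slot 5 (MUL): stall WR_PORT — free A1,Mu2,Ld2,B1 rp5 wp0
slot 6 (BR): ISSUE — free A1,Mu2,Ld2,B0 rp3 wp0
slot 7 (BR): stall FU — free A1,Mu2,Ld2,B0 rp3 wp0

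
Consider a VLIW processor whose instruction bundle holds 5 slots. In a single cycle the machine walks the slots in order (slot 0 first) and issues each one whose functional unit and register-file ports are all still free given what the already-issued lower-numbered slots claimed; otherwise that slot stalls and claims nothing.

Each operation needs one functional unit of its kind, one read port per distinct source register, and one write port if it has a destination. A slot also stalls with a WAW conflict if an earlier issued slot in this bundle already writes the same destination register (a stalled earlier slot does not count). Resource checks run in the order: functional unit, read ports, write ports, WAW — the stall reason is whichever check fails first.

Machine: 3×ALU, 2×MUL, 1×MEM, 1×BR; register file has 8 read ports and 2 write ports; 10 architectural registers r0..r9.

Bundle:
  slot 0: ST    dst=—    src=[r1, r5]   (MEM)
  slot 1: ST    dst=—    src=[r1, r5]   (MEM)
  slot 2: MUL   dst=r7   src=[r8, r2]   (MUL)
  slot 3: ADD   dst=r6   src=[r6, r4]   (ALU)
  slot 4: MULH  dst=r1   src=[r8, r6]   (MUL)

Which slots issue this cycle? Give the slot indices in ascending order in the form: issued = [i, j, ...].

#0 MEM src=r1,r5 dispatched  <A:3 Mu:2 Ld:0 B:1 rd:6 wr:2>
#1 MEM src=r1,r5 held:FU  <A:3 Mu:2 Ld:0 B:1 rd:6 wr:2>
#2 MUL src=r8,r2 dispatched  <A:3 Mu:1 Ld:0 B:1 rd:4 wr:1>
#3 ALU src=r6,r4 dispatched  <A:2 Mu:1 Ld:0 B:1 rd:2 wr:0>
#4 MUL src=r8,r6 held:WR_PORT  <A:2 Mu:1 Ld:0 B:1 rd:2 wr:0>

issued = [0, 2, 3]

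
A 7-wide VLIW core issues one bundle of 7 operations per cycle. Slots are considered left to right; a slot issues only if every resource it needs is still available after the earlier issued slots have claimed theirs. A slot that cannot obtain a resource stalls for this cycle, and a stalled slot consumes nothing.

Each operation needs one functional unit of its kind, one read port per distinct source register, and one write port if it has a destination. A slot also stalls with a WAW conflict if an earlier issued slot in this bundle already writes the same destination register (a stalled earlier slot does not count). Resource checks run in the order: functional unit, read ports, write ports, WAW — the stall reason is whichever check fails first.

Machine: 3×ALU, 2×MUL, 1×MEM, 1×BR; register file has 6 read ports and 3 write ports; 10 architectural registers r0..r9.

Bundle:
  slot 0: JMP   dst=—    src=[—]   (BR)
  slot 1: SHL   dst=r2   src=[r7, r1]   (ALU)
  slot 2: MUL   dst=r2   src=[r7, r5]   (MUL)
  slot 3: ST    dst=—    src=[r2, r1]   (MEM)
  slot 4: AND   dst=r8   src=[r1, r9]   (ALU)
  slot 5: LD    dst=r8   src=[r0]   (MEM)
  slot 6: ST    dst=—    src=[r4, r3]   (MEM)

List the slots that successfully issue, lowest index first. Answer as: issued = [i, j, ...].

issued = [0, 1, 3, 4]

(0) want 1×BR +0rd +0wr — yes → AL3|MU2|ME1|BR0|rd6|wr3
(1) want 1×ALU +2rd +1wr — yes → AL2|MU2|ME1|BR0|rd4|wr2
(2) want 1×MUL +2rd +1wr — WAW → AL2|MU2|ME1|BR0|rd4|wr2
(3) want 1×MEM +2rd +0wr — yes → AL2|MU2|ME0|BR0|rd2|wr2
(4) want 1×ALU +2rd +1wr — yes → AL1|MU2|ME0|BR0|rd0|wr1
(5) want 1×MEM +1rd +1wr — FU → AL1|MU2|ME0|BR0|rd0|wr1
(6) want 1×MEM +2rd +0wr — FU → AL1|MU2|ME0|BR0|rd0|wr1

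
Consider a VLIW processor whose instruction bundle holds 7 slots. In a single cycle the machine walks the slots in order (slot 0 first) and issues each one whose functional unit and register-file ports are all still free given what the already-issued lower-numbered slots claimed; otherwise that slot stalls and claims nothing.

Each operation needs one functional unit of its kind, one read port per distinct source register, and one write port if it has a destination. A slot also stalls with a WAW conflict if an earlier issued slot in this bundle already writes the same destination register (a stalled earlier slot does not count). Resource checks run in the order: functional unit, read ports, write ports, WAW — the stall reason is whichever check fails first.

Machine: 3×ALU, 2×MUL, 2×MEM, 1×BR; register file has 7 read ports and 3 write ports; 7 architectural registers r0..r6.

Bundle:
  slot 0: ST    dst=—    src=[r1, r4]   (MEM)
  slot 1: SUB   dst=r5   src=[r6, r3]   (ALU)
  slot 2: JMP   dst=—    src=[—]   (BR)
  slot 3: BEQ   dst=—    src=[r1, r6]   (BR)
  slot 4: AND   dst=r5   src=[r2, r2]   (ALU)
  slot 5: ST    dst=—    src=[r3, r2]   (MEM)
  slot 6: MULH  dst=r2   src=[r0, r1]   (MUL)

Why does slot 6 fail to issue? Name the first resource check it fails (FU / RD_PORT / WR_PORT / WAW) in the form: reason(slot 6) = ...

[0] MEM needs rd=2 wr=0: ok; after: ALU=3 MUL=2 MEM=1 BR=1, R=5, W=3
[1] ALU needs rd=2 wr=1: ok; after: ALU=2 MUL=2 MEM=1 BR=1, R=3, W=2
[2] BR needs rd=0 wr=0: ok; after: ALU=2 MUL=2 MEM=1 BR=0, R=3, W=2
[3] BR needs rd=2 wr=0: FU; after: ALU=2 MUL=2 MEM=1 BR=0, R=3, W=2
[4] ALU needs rd=1 wr=1: WAW; after: ALU=2 MUL=2 MEM=1 BR=0, R=3, W=2
[5] MEM needs rd=2 wr=0: ok; after: ALU=2 MUL=2 MEM=0 BR=0, R=1, W=2
[6] MUL needs rd=2 wr=1: RD_PORT; after: ALU=2 MUL=2 MEM=0 BR=0, R=1, W=2

reason(slot 6) = RD_PORT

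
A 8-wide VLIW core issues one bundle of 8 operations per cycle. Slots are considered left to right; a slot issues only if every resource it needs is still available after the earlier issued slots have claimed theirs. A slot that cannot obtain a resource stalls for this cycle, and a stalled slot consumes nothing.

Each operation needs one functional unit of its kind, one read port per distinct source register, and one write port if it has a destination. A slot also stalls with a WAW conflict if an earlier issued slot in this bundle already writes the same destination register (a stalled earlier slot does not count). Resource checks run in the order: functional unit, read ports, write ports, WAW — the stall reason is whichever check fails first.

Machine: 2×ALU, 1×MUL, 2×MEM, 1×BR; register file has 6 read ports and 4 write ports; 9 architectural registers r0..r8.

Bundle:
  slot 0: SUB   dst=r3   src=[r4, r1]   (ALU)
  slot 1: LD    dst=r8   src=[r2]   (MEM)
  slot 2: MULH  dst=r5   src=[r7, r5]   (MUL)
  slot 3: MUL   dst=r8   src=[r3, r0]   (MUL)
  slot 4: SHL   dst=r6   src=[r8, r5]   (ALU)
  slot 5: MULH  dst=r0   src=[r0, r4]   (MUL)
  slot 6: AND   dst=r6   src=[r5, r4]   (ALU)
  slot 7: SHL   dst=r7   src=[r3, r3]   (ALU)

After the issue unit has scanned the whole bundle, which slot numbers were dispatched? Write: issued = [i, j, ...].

issued = [0, 1, 2, 7]

slot 0 (ALU): ISSUE — free A1,Mu1,Ld2,B1 rp4 wp3
slot 1 (MEM): ISSUE — free A1,Mu1,Ld1,B1 rp3 wp2
slot 2 (MUL): ISSUE — free A1,Mu0,Ld1,B1 rp1 wp1
slot 3 (MUL): stall FU — free A1,Mu0,Ld1,B1 rp1 wp1
slot 4 (ALU): stall RD_PORT — free A1,Mu0,Ld1,B1 rp1 wp1
slot 5 (MUL): stall FU — free A1,Mu0,Ld1,B1 rp1 wp1
slot 6 (ALU): stall RD_PORT — free A1,Mu0,Ld1,B1 rp1 wp1
slot 7 (ALU): ISSUE — free A0,Mu0,Ld1,B1 rp0 wp0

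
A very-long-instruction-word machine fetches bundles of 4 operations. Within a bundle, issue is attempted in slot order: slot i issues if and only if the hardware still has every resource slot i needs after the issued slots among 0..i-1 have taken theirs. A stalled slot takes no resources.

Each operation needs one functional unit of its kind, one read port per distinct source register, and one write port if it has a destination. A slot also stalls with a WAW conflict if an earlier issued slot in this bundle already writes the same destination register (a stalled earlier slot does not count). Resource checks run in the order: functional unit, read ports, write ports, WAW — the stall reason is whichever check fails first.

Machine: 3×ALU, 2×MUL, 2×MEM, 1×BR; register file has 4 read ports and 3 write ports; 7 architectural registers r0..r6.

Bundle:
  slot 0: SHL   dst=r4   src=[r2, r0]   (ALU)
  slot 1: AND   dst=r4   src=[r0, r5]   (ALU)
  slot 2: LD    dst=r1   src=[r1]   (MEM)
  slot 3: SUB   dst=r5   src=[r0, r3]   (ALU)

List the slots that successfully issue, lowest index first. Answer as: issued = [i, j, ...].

issued = [0, 2]

(0) want 1×ALU +2rd +1wr — yes → AL2|MU2|ME2|BR1|rd2|wr2
(1) want 1×ALU +2rd +1wr — WAW → AL2|MU2|ME2|BR1|rd2|wr2
(2) want 1×MEM +1rd +1wr — yes → AL2|MU2|ME1|BR1|rd1|wr1
(3) want 1×ALU +2rd +1wr — RD_PORT → AL2|MU2|ME1|BR1|rd1|wr1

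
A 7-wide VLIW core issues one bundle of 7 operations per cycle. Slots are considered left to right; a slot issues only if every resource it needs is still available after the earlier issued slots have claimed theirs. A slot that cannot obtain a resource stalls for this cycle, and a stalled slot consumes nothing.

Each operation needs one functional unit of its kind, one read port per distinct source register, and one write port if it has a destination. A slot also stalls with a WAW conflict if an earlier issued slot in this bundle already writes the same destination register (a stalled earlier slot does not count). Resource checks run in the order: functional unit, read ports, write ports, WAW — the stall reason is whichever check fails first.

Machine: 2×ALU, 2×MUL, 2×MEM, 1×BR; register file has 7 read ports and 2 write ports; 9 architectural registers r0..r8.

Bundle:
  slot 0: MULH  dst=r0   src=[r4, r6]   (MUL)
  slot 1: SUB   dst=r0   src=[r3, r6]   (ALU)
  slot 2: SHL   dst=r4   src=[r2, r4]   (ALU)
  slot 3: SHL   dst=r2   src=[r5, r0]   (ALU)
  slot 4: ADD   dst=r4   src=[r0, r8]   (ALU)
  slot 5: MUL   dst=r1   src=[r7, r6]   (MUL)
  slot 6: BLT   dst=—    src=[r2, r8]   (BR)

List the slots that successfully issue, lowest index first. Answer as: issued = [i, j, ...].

[0] MUL needs rd=2 wr=1: ok; after: ALU=2 MUL=1 MEM=2 BR=1, R=5, W=1
[1] ALU needs rd=2 wr=1: WAW; after: ALU=2 MUL=1 MEM=2 BR=1, R=5, W=1
[2] ALU needs rd=2 wr=1: ok; after: ALU=1 MUL=1 MEM=2 BR=1, R=3, W=0
[3] ALU needs rd=2 wr=1: WR_PORT; after: ALU=1 MUL=1 MEM=2 BR=1, R=3, W=0
[4] ALU needs rd=2 wr=1: WR_PORT; after: ALU=1 MUL=1 MEM=2 BR=1, R=3, W=0
[5] MUL needs rd=2 wr=1: WR_PORT; after: ALU=1 MUL=1 MEM=2 BR=1, R=3, W=0
[6] BR needs rd=2 wr=0: ok; after: ALU=1 MUL=1 MEM=2 BR=0, R=1, W=0

issued = [0, 2, 6]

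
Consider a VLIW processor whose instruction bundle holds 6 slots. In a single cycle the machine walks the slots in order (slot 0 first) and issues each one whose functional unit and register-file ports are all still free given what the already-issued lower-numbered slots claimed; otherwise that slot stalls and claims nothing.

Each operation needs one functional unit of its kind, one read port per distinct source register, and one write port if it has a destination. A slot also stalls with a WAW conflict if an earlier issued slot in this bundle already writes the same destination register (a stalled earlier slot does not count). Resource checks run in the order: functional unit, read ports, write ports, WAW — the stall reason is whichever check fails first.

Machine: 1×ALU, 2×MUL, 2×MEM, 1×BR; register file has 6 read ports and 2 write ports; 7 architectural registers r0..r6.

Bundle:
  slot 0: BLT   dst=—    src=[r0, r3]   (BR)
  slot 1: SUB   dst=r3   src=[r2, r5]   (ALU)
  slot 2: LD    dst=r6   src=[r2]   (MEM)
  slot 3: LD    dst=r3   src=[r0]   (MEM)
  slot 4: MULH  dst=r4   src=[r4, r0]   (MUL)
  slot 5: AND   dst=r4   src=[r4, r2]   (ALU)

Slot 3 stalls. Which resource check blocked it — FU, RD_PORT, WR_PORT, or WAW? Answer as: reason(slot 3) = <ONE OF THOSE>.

reason(slot 3) = WR_PORT

  0. BR ⇒ go  {1A/2Mu/2Ld/0B | 4r 2w}
  1. ALU→r3 ⇒ go  {0A/2Mu/2Ld/0B | 2r 1w}
  2. MEM→r6 ⇒ go  {0A/2Mu/1Ld/0B | 1r 0w}
  3. MEM→r3 ⇒ no(WR_PORT)  {0A/2Mu/1Ld/0B | 1r 0w}
  4. MUL→r4 ⇒ no(RD_PORT)  {0A/2Mu/1Ld/0B | 1r 0w}
  5. ALU→r4 ⇒ no(FU)  {0A/2Mu/1Ld/0B | 1r 0w}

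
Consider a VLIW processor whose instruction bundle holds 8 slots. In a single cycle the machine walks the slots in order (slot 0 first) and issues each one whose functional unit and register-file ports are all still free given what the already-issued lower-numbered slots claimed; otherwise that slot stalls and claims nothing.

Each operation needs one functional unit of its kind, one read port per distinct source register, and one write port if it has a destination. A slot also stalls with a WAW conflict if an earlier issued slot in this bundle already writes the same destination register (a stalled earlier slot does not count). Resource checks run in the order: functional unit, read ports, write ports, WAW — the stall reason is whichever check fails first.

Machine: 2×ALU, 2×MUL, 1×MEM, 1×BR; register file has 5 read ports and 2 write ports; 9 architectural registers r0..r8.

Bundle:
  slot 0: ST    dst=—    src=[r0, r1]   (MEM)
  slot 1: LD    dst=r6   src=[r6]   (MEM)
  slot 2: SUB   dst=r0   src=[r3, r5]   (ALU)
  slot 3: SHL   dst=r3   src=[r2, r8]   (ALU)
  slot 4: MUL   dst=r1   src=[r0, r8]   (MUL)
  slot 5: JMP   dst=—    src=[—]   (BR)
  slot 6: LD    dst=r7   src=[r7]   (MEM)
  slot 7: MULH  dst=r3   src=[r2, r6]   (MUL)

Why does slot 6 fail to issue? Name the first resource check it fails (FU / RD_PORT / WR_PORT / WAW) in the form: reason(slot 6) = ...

reason(slot 6) = FU

[0] MEM needs rd=2 wr=0: ok; after: ALU=2 MUL=2 MEM=0 BR=1, R=3, W=2
[1] MEM needs rd=1 wr=1: FU; after: ALU=2 MUL=2 MEM=0 BR=1, R=3, W=2
[2] ALU needs rd=2 wr=1: ok; after: ALU=1 MUL=2 MEM=0 BR=1, R=1, W=1
[3] ALU needs rd=2 wr=1: RD_PORT; after: ALU=1 MUL=2 MEM=0 BR=1, R=1, W=1
[4] MUL needs rd=2 wr=1: RD_PORT; after: ALU=1 MUL=2 MEM=0 BR=1, R=1, W=1
[5] BR needs rd=0 wr=0: ok; after: ALU=1 MUL=2 MEM=0 BR=0, R=1, W=1
[6] MEM needs rd=1 wr=1: FU; after: ALU=1 MUL=2 MEM=0 BR=0, R=1, W=1
[7] MUL needs rd=2 wr=1: RD_PORT; after: ALU=1 MUL=2 MEM=0 BR=0, R=1, W=1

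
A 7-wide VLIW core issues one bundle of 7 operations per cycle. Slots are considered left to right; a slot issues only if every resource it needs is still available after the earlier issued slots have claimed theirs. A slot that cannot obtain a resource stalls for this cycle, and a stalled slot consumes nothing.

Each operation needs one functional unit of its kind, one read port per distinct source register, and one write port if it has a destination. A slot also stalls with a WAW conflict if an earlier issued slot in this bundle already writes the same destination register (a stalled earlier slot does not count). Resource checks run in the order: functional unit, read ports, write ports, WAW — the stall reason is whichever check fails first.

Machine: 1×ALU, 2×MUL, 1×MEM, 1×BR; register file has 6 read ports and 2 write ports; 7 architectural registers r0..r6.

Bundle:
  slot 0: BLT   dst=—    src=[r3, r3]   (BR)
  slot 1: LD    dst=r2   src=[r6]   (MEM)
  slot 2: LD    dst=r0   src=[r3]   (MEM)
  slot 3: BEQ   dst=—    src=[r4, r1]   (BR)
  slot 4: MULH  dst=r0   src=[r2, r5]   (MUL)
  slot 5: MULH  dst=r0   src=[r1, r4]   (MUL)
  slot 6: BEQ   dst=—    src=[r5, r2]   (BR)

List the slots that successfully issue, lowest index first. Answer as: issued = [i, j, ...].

issued = [0, 1, 4]

slot 0 (BR): ISSUE — free A1,Mu2,Ld1,B0 rp5 wp2
slot 1 (MEM): ISSUE — free A1,Mu2,Ld0,B0 rp4 wp1
slot 2 (MEM): stall FU — free A1,Mu2,Ld0,B0 rp4 wp1
slot 3 (BR): stall FU — free A1,Mu2,Ld0,B0 rp4 wp1
slot 4 (MUL): ISSUE — free A1,Mu1,Ld0,B0 rp2 wp0
slot 5 (MUL): stall WR_PORT — free A1,Mu1,Ld0,B0 rp2 wp0
slot 6 (BR): stall FU — free A1,Mu1,Ld0,B0 rp2 wp0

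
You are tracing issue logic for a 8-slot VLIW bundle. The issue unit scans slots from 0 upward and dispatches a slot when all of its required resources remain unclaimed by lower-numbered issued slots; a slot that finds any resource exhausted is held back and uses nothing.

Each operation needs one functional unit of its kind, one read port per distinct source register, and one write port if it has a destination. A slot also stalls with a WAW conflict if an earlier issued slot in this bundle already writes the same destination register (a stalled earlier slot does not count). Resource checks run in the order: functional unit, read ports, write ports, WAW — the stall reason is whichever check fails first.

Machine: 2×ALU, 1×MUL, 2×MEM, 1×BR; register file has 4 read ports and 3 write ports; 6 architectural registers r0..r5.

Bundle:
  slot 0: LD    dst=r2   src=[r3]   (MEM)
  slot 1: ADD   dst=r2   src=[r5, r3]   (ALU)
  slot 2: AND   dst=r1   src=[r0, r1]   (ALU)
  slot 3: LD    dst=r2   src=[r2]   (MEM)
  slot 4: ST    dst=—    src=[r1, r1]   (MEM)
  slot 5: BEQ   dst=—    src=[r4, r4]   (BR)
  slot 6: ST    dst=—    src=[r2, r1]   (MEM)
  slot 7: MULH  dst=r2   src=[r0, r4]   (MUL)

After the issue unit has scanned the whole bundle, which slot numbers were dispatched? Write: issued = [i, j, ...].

[0] MEM needs rd=1 wr=1: ok; after: ALU=2 MUL=1 MEM=1 BR=1, R=3, W=2
[1] ALU needs rd=2 wr=1: WAW; after: ALU=2 MUL=1 MEM=1 BR=1, R=3, W=2
[2] ALU needs rd=2 wr=1: ok; after: ALU=1 MUL=1 MEM=1 BR=1, R=1, W=1
[3] MEM needs rd=1 wr=1: WAW; after: ALU=1 MUL=1 MEM=1 BR=1, R=1, W=1
[4] MEM needs rd=1 wr=0: ok; after: ALU=1 MUL=1 MEM=0 BR=1, R=0, W=1
[5] BR needs rd=1 wr=0: RD_PORT; after: ALU=1 MUL=1 MEM=0 BR=1, R=0, W=1
[6] MEM needs rd=2 wr=0: FU; after: ALU=1 MUL=1 MEM=0 BR=1, R=0, W=1
[7] MUL needs rd=2 wr=1: RD_PORT; after: ALU=1 MUL=1 MEM=0 BR=1, R=0, W=1

issued = [0, 2, 4]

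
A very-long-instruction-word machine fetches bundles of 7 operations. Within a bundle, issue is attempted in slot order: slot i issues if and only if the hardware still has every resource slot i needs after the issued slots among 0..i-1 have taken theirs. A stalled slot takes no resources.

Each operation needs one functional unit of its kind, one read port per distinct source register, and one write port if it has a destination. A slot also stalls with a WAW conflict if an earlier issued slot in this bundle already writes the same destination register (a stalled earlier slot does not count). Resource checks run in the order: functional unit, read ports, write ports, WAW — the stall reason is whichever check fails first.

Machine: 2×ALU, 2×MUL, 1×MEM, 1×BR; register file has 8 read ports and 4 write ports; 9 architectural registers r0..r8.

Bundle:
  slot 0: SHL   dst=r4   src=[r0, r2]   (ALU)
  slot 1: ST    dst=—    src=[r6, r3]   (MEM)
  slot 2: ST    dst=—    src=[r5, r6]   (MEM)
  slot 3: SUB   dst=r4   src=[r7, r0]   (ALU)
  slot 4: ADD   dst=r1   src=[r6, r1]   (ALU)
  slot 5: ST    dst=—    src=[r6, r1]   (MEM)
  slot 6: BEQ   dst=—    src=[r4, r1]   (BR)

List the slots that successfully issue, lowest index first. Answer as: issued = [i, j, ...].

[0] ALU needs rd=2 wr=1: ok; after: ALU=1 MUL=2 MEM=1 BR=1, R=6, W=3
[1] MEM needs rd=2 wr=0: ok; after: ALU=1 MUL=2 MEM=0 BR=1, R=4, W=3
[2] MEM needs rd=2 wr=0: FU; after: ALU=1 MUL=2 MEM=0 BR=1, R=4, W=3
[3] ALU needs rd=2 wr=1: WAW; after: ALU=1 MUL=2 MEM=0 BR=1, R=4, W=3
[4] ALU needs rd=2 wr=1: ok; after: ALU=0 MUL=2 MEM=0 BR=1, R=2, W=2
[5] MEM needs rd=2 wr=0: FU; after: ALU=0 MUL=2 MEM=0 BR=1, R=2, W=2
[6] BR needs rd=2 wr=0: ok; after: ALU=0 MUL=2 MEM=0 BR=0, R=0, W=2

issued = [0, 1, 4, 6]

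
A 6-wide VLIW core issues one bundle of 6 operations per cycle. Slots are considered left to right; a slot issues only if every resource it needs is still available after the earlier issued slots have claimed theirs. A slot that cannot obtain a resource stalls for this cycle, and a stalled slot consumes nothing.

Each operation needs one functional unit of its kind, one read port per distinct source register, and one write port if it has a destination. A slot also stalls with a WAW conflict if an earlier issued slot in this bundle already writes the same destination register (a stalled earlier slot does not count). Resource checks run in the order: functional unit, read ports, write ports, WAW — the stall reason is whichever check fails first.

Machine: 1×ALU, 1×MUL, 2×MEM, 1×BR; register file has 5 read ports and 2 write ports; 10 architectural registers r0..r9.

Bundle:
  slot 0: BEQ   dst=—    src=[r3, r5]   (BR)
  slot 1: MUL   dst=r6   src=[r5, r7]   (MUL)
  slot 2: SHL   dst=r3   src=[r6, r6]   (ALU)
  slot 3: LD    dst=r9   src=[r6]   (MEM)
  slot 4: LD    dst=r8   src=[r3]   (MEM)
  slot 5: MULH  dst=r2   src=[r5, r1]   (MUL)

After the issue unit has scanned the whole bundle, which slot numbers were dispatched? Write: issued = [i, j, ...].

issued = [0, 1, 2]

  0. BR ⇒ go  {1A/1Mu/2Ld/0B | 3r 2w}
  1. MUL→r6 ⇒ go  {1A/0Mu/2Ld/0B | 1r 1w}
  2. ALU→r3 ⇒ go  {0A/0Mu/2Ld/0B | 0r 0w}
  3. MEM→r9 ⇒ no(RD_PORT)  {0A/0Mu/2Ld/0B | 0r 0w}
  4. MEM→r8 ⇒ no(RD_PORT)  {0A/0Mu/2Ld/0B | 0r 0w}
  5. MUL→r2 ⇒ no(FU)  {0A/0Mu/2Ld/0B | 0r 0w}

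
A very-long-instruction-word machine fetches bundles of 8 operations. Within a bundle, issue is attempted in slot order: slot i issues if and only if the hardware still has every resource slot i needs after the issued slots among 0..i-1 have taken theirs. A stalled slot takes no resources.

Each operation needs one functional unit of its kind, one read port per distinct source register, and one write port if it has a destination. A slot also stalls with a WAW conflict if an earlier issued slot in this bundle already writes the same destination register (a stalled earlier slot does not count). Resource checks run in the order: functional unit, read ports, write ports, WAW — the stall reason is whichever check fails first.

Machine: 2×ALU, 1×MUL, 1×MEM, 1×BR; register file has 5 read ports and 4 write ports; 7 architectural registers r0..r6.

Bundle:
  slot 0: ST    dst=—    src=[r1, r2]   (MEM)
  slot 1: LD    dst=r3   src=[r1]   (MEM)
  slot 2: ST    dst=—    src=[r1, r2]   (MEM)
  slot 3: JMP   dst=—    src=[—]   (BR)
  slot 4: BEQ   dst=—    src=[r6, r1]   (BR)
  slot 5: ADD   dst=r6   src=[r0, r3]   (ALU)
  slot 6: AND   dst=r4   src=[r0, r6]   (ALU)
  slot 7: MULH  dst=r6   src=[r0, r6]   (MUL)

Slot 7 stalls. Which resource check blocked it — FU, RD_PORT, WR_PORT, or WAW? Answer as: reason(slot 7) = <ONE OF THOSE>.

slot 0 (MEM): ISSUE — free A2,Mu1,Ld0,B1 rp3 wp4
slot 1 (MEM): stall FU — free A2,Mu1,Ld0,B1 rp3 wp4
slot 2 (MEM): stall FU — free A2,Mu1,Ld0,B1 rp3 wp4
slot 3 (BR): ISSUE — free A2,Mu1,Ld0,B0 rp3 wp4
slot 4 (BR): stall FU — free A2,Mu1,Ld0,B0 rp3 wp4
slot 5 (ALU): ISSUE — free A1,Mu1,Ld0,B0 rp1 wp3
slot 6 (ALU): stall RD_PORT — free A1,Mu1,Ld0,B0 rp1 wp3
slot 7 (MUL): stall RD_PORT — free A1,Mu1,Ld0,B0 rp1 wp3

reason(slot 7) = RD_PORT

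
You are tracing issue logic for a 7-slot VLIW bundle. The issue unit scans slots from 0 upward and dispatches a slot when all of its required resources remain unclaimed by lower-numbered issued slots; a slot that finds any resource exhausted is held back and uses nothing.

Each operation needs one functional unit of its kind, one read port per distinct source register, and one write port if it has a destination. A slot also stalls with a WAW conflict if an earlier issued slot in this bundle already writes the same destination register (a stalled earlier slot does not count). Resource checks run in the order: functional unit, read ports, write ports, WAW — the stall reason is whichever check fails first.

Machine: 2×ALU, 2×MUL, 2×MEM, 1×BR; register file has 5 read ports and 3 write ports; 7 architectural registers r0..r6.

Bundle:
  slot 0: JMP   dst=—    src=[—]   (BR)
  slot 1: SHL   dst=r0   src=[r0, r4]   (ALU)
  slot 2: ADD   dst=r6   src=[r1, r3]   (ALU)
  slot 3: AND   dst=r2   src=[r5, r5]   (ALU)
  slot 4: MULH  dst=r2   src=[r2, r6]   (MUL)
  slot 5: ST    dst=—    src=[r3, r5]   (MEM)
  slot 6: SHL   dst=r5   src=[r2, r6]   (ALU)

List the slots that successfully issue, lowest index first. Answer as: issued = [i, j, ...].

(0) want 1×BR +0rd +0wr — yes → AL2|MU2|ME2|BR0|rd5|wr3
(1) want 1×ALU +2rd +1wr — yes → AL1|MU2|ME2|BR0|rd3|wr2
(2) want 1×ALU +2rd +1wr — yes → AL0|MU2|ME2|BR0|rd1|wr1
(3) want 1×ALU +1rd +1wr — FU → AL0|MU2|ME2|BR0|rd1|wr1
(4) want 1×MUL +2rd +1wr — RD_PORT → AL0|MU2|ME2|BR0|rd1|wr1
(5) want 1×MEM +2rd +0wr — RD_PORT → AL0|MU2|ME2|BR0|rd1|wr1
(6) want 1×ALU +2rd +1wr — FU → AL0|MU2|ME2|BR0|rd1|wr1

issued = [0, 1, 2]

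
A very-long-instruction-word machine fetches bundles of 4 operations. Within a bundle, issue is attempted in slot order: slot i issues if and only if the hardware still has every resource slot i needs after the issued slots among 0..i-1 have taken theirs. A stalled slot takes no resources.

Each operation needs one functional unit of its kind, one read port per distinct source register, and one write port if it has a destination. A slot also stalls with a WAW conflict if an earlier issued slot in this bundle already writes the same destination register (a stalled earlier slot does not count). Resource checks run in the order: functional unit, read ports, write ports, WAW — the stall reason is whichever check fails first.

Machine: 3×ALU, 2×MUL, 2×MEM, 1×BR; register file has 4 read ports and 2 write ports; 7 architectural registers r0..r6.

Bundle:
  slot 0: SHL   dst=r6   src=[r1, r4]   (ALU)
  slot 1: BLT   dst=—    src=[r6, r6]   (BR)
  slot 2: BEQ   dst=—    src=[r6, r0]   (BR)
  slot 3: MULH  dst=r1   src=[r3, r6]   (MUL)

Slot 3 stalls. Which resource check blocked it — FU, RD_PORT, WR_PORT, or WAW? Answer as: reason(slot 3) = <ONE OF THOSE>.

  0. ALU→r6 ⇒ go  {2A/2Mu/2Ld/1B | 2r 1w}
  1. BR ⇒ go  {2A/2Mu/2Ld/0B | 1r 1w}
  2. BR ⇒ no(FU)  {2A/2Mu/2Ld/0B | 1r 1w}
  3. MUL→r1 ⇒ no(RD_PORT)  {2A/2Mu/2Ld/0B | 1r 1w}

reason(slot 3) = RD_PORT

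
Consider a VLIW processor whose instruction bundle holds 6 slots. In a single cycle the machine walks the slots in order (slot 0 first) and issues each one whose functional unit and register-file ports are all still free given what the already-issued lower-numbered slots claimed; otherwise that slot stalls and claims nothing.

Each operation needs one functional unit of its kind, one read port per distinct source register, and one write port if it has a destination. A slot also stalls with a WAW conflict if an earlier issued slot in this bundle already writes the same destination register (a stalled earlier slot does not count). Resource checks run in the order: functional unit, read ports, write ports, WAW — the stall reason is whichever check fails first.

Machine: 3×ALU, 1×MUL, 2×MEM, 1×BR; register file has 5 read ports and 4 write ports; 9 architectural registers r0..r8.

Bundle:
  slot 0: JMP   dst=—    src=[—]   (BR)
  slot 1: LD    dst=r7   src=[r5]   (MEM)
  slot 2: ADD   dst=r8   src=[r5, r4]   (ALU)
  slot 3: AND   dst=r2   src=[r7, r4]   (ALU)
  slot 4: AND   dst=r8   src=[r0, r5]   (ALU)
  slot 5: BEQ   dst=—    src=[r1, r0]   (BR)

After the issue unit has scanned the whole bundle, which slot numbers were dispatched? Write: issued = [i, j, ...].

slot 0 (BR): ISSUE — free A3,Mu1,Ld2,B0 rp5 wp4
slot 1 (MEM): ISSUE — free A3,Mu1,Ld1,B0 rp4 wp3
slot 2 (ALU): ISSUE — free A2,Mu1,Ld1,B0 rp2 wp2
slot 3 (ALU): ISSUE — free A1,Mu1,Ld1,B0 rp0 wp1
slot 4 (ALU): stall RD_PORT — free A1,Mu1,Ld1,B0 rp0 wp1
slot 5 (BR): stall FU — free A1,Mu1,Ld1,B0 rp0 wp1

issued = [0, 1, 2, 3]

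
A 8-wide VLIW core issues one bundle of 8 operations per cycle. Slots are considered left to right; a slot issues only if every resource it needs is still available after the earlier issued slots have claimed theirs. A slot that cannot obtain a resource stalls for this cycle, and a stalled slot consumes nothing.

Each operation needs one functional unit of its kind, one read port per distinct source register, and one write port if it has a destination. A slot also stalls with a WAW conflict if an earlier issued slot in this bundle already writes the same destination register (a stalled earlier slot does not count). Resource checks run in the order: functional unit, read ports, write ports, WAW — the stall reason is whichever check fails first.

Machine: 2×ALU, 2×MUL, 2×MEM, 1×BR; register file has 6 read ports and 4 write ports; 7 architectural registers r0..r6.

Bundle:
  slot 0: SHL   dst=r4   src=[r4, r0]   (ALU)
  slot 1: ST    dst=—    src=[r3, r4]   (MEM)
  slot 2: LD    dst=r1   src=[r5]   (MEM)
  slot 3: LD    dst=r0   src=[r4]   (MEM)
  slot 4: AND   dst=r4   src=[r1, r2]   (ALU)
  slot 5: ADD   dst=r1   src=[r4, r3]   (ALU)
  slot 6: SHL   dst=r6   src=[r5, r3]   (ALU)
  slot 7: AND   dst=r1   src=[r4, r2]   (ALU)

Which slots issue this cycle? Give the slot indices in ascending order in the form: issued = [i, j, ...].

  0. ALU→r4 ⇒ go  {1A/2Mu/2Ld/1B | 4r 3w}
  1. MEM ⇒ go  {1A/2Mu/1Ld/1B | 2r 3w}
  2. MEM→r1 ⇒ go  {1A/2Mu/0Ld/1B | 1r 2w}
  3. MEM→r0 ⇒ no(FU)  {1A/2Mu/0Ld/1B | 1r 2w}
  4. ALU→r4 ⇒ no(RD_PORT)  {1A/2Mu/0Ld/1B | 1r 2w}
  5. ALU→r1 ⇒ no(RD_PORT)  {1A/2Mu/0Ld/1B | 1r 2w}
  6. ALU→r6 ⇒ no(RD_PORT)  {1A/2Mu/0Ld/1B | 1r 2w}
  7. ALU→r1 ⇒ no(RD_PORT)  {1A/2Mu/0Ld/1B | 1r 2w}

issued = [0, 1, 2]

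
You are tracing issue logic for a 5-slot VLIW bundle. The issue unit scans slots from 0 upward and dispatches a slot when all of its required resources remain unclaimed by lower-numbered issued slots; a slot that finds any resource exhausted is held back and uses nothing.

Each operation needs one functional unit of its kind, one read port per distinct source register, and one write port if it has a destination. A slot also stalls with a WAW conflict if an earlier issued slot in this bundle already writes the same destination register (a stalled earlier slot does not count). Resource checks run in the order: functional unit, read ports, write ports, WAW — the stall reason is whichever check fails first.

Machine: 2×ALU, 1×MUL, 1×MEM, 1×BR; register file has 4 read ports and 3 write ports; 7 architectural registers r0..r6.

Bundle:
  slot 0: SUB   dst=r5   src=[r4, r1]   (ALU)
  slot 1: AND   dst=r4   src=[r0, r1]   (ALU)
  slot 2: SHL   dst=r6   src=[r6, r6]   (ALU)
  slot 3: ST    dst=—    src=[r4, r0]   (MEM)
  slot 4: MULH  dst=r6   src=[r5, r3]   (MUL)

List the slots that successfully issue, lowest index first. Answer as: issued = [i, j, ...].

[0] ALU needs rd=2 wr=1: ok; after: ALU=1 MUL=1 MEM=1 BR=1, R=2, W=2
[1] ALU needs rd=2 wr=1: ok; after: ALU=0 MUL=1 MEM=1 BR=1, R=0, W=1
[2] ALU needs rd=1 wr=1: FU; after: ALU=0 MUL=1 MEM=1 BR=1, R=0, W=1
[3] MEM needs rd=2 wr=0: RD_PORT; after: ALU=0 MUL=1 MEM=1 BR=1, R=0, W=1
[4] MUL needs rd=2 wr=1: RD_PORT; after: ALU=0 MUL=1 MEM=1 BR=1, R=0, W=1

issued = [0, 1]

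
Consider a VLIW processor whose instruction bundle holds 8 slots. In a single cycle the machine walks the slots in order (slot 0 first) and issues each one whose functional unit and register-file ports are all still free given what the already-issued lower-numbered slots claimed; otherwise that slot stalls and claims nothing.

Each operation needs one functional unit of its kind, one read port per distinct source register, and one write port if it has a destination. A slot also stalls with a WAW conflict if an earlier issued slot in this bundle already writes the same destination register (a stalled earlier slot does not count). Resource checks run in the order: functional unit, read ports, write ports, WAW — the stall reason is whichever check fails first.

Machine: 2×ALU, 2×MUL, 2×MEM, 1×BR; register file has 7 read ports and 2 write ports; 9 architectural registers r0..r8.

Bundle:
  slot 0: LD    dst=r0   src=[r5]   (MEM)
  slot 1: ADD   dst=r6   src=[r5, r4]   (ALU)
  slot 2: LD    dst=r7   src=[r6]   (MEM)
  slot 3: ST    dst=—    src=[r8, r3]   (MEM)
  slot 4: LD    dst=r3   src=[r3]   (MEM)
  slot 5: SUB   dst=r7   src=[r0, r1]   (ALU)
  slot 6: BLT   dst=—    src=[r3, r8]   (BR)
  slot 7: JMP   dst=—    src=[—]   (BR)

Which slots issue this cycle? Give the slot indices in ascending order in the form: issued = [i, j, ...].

issued = [0, 1, 3, 6]

[0] MEM needs rd=1 wr=1: ok; after: ALU=2 MUL=2 MEM=1 BR=1, R=6, W=1
[1] ALU needs rd=2 wr=1: ok; after: ALU=1 MUL=2 MEM=1 BR=1, R=4, W=0
[2] MEM needs rd=1 wr=1: WR_PORT; after: ALU=1 MUL=2 MEM=1 BR=1, R=4, W=0
[3] MEM needs rd=2 wr=0: ok; after: ALU=1 MUL=2 MEM=0 BR=1, R=2, W=0
[4] MEM needs rd=1 wr=1: FU; after: ALU=1 MUL=2 MEM=0 BR=1, R=2, W=0
[5] ALU needs rd=2 wr=1: WR_PORT; after: ALU=1 MUL=2 MEM=0 BR=1, R=2, W=0
[6] BR needs rd=2 wr=0: ok; after: ALU=1 MUL=2 MEM=0 BR=0, R=0, W=0
[7] BR needs rd=0 wr=0: FU; after: ALU=1 MUL=2 MEM=0 BR=0, R=0, W=0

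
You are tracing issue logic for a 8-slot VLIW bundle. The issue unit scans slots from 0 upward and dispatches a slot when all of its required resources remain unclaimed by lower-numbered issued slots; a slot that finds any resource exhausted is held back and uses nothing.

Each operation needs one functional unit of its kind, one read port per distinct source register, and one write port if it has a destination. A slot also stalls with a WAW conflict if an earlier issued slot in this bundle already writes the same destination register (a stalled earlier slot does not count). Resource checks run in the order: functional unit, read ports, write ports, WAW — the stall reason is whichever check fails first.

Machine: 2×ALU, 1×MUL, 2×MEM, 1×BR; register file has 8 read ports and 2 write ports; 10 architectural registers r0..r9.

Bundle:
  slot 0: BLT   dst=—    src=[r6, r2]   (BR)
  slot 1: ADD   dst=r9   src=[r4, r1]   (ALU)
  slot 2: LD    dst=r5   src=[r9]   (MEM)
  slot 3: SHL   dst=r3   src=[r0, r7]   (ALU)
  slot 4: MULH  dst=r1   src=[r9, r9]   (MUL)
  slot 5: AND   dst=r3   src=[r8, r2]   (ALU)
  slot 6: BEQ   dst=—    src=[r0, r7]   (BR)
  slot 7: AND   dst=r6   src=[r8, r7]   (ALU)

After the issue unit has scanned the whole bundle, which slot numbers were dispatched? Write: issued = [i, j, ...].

issued = [0, 1, 2]

slot 0 (BR): ISSUE — free A2,Mu1,Ld2,B0 rp6 wp2
slot 1 (ALU): ISSUE — free A1,Mu1,Ld2,B0 rp4 wp1
slot 2 (MEM): ISSUE — free A1,Mu1,Ld1,B0 rp3 wp0
slot 3 (ALU): stall WR_PORT — free A1,Mu1,Ld1,B0 rp3 wp0
slot 4 (MUL): stall WR_PORT — free A1,Mu1,Ld1,B0 rp3 wp0
slot 5 (ALU): stall WR_PORT — free A1,Mu1,Ld1,B0 rp3 wp0
slot 6 (BR): stall FU — free A1,Mu1,Ld1,B0 rp3 wp0
slot 7 (ALU): stall WR_PORT — free A1,Mu1,Ld1,B0 rp3 wp0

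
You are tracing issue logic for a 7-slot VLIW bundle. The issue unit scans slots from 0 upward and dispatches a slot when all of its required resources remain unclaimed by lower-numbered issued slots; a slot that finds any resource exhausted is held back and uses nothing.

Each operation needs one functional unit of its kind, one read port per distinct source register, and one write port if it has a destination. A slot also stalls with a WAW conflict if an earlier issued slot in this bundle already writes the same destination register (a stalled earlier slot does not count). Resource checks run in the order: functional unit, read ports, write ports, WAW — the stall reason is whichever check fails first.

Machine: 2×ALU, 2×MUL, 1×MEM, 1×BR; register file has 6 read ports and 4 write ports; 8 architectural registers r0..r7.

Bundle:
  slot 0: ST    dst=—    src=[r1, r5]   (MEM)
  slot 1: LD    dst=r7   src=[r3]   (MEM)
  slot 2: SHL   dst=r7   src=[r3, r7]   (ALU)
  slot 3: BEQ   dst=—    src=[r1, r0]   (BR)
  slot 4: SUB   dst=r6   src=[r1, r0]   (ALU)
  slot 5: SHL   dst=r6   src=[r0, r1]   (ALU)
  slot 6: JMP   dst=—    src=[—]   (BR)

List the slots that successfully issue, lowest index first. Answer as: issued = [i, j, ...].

(0) want 1×MEM +2rd +0wr — yes → AL2|MU2|ME0|BR1|rd4|wr4
(1) want 1×MEM +1rd +1wr — FU → AL2|MU2|ME0|BR1|rd4|wr4
(2) want 1×ALU +2rd +1wr — yes → AL1|MU2|ME0|BR1|rd2|wr3
(3) want 1×BR +2rd +0wr — yes → AL1|MU2|ME0|BR0|rd0|wr3
(4) want 1×ALU +2rd +1wr — RD_PORT → AL1|MU2|ME0|BR0|rd0|wr3
(5) want 1×ALU +2rd +1wr — RD_PORT → AL1|MU2|ME0|BR0|rd0|wr3
(6) want 1×BR +0rd +0wr — FU → AL1|MU2|ME0|BR0|rd0|wr3

issued = [0, 2, 3]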